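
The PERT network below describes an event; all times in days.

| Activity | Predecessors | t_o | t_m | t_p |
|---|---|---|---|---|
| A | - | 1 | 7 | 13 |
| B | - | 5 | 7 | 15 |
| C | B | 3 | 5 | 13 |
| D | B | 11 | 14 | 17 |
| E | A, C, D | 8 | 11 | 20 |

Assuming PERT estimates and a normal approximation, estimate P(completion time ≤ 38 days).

0.924

te_A = (1 + 4·7 + 13)/6 = 42/6 = 7; σ²_A = ((13−1)/6)² = 4.000
te_B = (5 + 4·7 + 15)/6 = 48/6 = 8; σ²_B = ((15−5)/6)² = 2.778
te_C = (3 + 4·5 + 13)/6 = 36/6 = 6; σ²_C = ((13−3)/6)² = 2.778
te_D = (11 + 4·14 + 17)/6 = 84/6 = 14; σ²_D = ((17−11)/6)² = 1.000
te_E = (8 + 4·11 + 20)/6 = 72/6 = 12; σ²_E = ((20−8)/6)² = 4.000

Forward pass:
ES_A = 0; EF_A = 7
ES_B = 0; EF_B = 8
ES_C = 8; EF_C = 8+6 = 14
ES_D = 8; EF_D = 8+14 = 22
ES_E = max(EF_A=7, EF_C=14, EF_D=22) = 22; EF_E = 22+12 = 34
Expected project duration μ = 34 days. Critical path: B → D → E.

Variance along critical path = 2.778 + 1.000 + 4.000 = 7.778; σ = √7.778 = 2.789 days.
Z = (38 − 34) / 2.789 = 1.434
P(T ≤ 38) = Φ(1.434) ≈ 0.924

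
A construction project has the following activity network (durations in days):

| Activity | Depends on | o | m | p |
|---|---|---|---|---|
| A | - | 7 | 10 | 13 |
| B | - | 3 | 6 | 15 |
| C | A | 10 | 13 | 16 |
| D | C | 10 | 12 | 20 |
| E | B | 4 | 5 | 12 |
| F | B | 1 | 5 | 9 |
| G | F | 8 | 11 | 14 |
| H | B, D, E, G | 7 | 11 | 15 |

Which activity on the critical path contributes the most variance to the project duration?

D

te_A = (7 + 4·10 + 13)/6 = 60/6 = 10; σ²_A = ((13−7)/6)² = 1.000
te_B = (3 + 4·6 + 15)/6 = 42/6 = 7; σ²_B = ((15−3)/6)² = 4.000
te_C = (10 + 4·13 + 16)/6 = 78/6 = 13; σ²_C = ((16−10)/6)² = 1.000
te_D = (10 + 4·12 + 20)/6 = 78/6 = 13; σ²_D = ((20−10)/6)² = 2.778
te_E = (4 + 4·5 + 12)/6 = 36/6 = 6; σ²_E = ((12−4)/6)² = 1.778
te_F = (1 + 4·5 + 9)/6 = 30/6 = 5; σ²_F = ((9−1)/6)² = 1.778
te_G = (8 + 4·11 + 14)/6 = 66/6 = 11; σ²_G = ((14−8)/6)² = 1.000
te_H = (7 + 4·11 + 15)/6 = 66/6 = 11; σ²_H = ((15−7)/6)² = 1.778

Forward pass:
ES_A = 0; EF_A = 10
ES_B = 0; EF_B = 7
ES_C = 10; EF_C = 10+13 = 23
ES_D = 23; EF_D = 23+13 = 36
ES_E = 7; EF_E = 7+6 = 13
ES_F = 7; EF_F = 7+5 = 12
ES_G = 12; EF_G = 12+11 = 23
ES_H = max(EF_B=7, EF_D=36, EF_E=13, EF_G=23) = 36; EF_H = 36+11 = 47
Expected project duration μ = 47 days. Critical path: A → C → D → H.

Variances on critical path: σ²_A=1.000, σ²_C=1.000, σ²_D=2.778, σ²_H=1.778.
Largest is σ²_D = 2.778.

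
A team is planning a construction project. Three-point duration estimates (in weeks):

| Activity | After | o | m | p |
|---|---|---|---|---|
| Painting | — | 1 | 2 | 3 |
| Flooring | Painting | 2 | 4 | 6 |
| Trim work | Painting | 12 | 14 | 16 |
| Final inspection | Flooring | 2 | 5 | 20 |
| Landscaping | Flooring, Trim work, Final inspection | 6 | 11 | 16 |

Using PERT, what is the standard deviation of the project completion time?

te_Painting = (1 + 4·2 + 3)/6 = 12/6 = 2; σ²_Painting = ((3−1)/6)² = 0.111
te_Flooring = (2 + 4·4 + 6)/6 = 24/6 = 4; σ²_Flooring = ((6−2)/6)² = 0.444
te_Trim work = (12 + 4·14 + 16)/6 = 84/6 = 14; σ²_Trim work = ((16−12)/6)² = 0.444
te_Final inspection = (2 + 4·5 + 20)/6 = 42/6 = 7; σ²_Final inspection = ((20−2)/6)² = 9.000
te_Landscaping = (6 + 4·11 + 16)/6 = 66/6 = 11; σ²_Landscaping = ((16−6)/6)² = 2.778

Forward pass:
ES_Painting = 0; EF_Painting = 2
ES_Flooring = 2; EF_Flooring = 2+4 = 6
ES_Trim work = 2; EF_Trim work = 2+14 = 16
ES_Final inspection = 6; EF_Final inspection = 6+7 = 13
ES_Landscaping = max(EF_Flooring=6, EF_Trim work=16, EF_Final inspection=13) = 16; EF_Landscaping = 16+11 = 27
Expected project duration μ = 27 weeks. Critical path: Painting → Trim work → Landscaping.

Variance along critical path = 0.111 + 0.444 + 2.778 = 3.333
σ = √3.333 = 1.826 weeks

1.83 weeks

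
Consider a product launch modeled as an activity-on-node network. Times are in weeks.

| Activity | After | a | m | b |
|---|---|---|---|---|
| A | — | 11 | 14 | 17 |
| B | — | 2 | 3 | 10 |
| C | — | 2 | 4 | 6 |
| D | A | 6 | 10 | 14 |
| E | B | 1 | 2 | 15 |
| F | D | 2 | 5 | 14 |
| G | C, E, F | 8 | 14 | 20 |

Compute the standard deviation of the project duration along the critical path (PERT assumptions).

3.28 weeks

te_A = (11 + 4·14 + 17)/6 = 84/6 = 14; σ²_A = ((17−11)/6)² = 1.000
te_B = (2 + 4·3 + 10)/6 = 24/6 = 4; σ²_B = ((10−2)/6)² = 1.778
te_C = (2 + 4·4 + 6)/6 = 24/6 = 4; σ²_C = ((6−2)/6)² = 0.444
te_D = (6 + 4·10 + 14)/6 = 60/6 = 10; σ²_D = ((14−6)/6)² = 1.778
te_E = (1 + 4·2 + 15)/6 = 24/6 = 4; σ²_E = ((15−1)/6)² = 5.444
te_F = (2 + 4·5 + 14)/6 = 36/6 = 6; σ²_F = ((14−2)/6)² = 4.000
te_G = (8 + 4·14 + 20)/6 = 84/6 = 14; σ²_G = ((20−8)/6)² = 4.000

Forward pass:
ES_A = 0; EF_A = 14
ES_B = 0; EF_B = 4
ES_C = 0; EF_C = 4
ES_D = 14; EF_D = 14+10 = 24
ES_E = 4; EF_E = 4+4 = 8
ES_F = 24; EF_F = 24+6 = 30
ES_G = max(EF_C=4, EF_E=8, EF_F=30) = 30; EF_G = 30+14 = 44
Expected project duration μ = 44 weeks. Critical path: A → D → F → G.

Variance along critical path = 1.000 + 1.778 + 4.000 + 4.000 = 10.778
σ = √10.778 = 3.283 weeks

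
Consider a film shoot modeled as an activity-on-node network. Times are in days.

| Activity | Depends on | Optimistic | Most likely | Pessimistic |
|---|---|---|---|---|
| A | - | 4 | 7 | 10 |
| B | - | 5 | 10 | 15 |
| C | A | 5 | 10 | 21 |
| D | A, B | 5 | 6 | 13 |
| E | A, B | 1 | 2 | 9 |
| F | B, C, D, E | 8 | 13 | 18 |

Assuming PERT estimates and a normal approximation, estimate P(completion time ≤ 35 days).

te_A = (4 + 4·7 + 10)/6 = 42/6 = 7; σ²_A = ((10−4)/6)² = 1.000
te_B = (5 + 4·10 + 15)/6 = 60/6 = 10; σ²_B = ((15−5)/6)² = 2.778
te_C = (5 + 4·10 + 21)/6 = 66/6 = 11; σ²_C = ((21−5)/6)² = 7.111
te_D = (5 + 4·6 + 13)/6 = 42/6 = 7; σ²_D = ((13−5)/6)² = 1.778
te_E = (1 + 4·2 + 9)/6 = 18/6 = 3; σ²_E = ((9−1)/6)² = 1.778
te_F = (8 + 4·13 + 18)/6 = 78/6 = 13; σ²_F = ((18−8)/6)² = 2.778

Forward pass:
ES_A = 0; EF_A = 7
ES_B = 0; EF_B = 10
ES_C = 7; EF_C = 7+11 = 18
ES_D = max(EF_A=7, EF_B=10) = 10; EF_D = 10+7 = 17
ES_E = max(EF_A=7, EF_B=10) = 10; EF_E = 10+3 = 13
ES_F = max(EF_B=10, EF_C=18, EF_D=17, EF_E=13) = 18; EF_F = 18+13 = 31
Expected project duration μ = 31 days. Critical path: A → C → F.

Variance along critical path = 1.000 + 7.111 + 2.778 = 10.889; σ = √10.889 = 3.300 days.
Z = (35 − 31) / 3.300 = 1.212
P(T ≤ 35) = Φ(1.212) ≈ 0.887

0.887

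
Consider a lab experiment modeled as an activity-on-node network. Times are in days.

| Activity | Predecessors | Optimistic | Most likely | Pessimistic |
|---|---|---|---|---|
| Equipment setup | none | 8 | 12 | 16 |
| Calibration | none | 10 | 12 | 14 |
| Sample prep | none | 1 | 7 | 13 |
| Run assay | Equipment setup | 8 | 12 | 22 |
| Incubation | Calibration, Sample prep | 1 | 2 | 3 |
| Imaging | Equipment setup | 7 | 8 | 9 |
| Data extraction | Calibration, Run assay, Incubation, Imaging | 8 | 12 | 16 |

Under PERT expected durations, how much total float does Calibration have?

te_Equipment setup = (8 + 4·12 + 16)/6 = 72/6 = 12
te_Calibration = (10 + 4·12 + 14)/6 = 72/6 = 12
te_Sample prep = (1 + 4·7 + 13)/6 = 42/6 = 7
te_Run assay = (8 + 4·12 + 22)/6 = 78/6 = 13
te_Incubation = (1 + 4·2 + 3)/6 = 12/6 = 2
te_Imaging = (7 + 4·8 + 9)/6 = 48/6 = 8
te_Data extraction = (8 + 4·12 + 16)/6 = 72/6 = 12

Forward pass:
ES_Equipment setup = 0; EF_Equipment setup = 12
ES_Calibration = 0; EF_Calibration = 12
ES_Sample prep = 0; EF_Sample prep = 7
ES_Run assay = 12; EF_Run assay = 12+13 = 25
ES_Incubation = max(EF_Calibration=12, EF_Sample prep=7) = 12; EF_Incubation = 12+2 = 14
ES_Imaging = 12; EF_Imaging = 12+8 = 20
ES_Data extraction = max(EF_Calibration=12, EF_Run assay=25, EF_Incubation=14, EF_Imaging=20) = 25; EF_Data extraction = 25+12 = 37
Expected project duration μ = 37 days. Critical path: Equipment setup → Run assay → Data extraction.

Backward pass:
LF_Data extraction = 37; LS_Data extraction = 37−12 = 25
LF_Imaging = LS_Data extraction = 25; LS_Imaging = 25−8 = 17
LF_Incubation = LS_Data extraction = 25; LS_Incubation = 25−2 = 23
LF_Run assay = LS_Data extraction = 25; LS_Run assay = 25−13 = 12
LF_Sample prep = LS_Incubation = 23; LS_Sample prep = 23−7 = 16
LF_Calibration = min(LS_Incubation=23, LS_Data extraction=25) = 23; LS_Calibration = 23−12 = 11
LF_Equipment setup = min(LS_Run assay=12, LS_Imaging=17) = 12; LS_Equipment setup = 12−12 = 0
Slack_Calibration = LS_Calibration − ES_Calibration = 11 − 0 = 11

11 days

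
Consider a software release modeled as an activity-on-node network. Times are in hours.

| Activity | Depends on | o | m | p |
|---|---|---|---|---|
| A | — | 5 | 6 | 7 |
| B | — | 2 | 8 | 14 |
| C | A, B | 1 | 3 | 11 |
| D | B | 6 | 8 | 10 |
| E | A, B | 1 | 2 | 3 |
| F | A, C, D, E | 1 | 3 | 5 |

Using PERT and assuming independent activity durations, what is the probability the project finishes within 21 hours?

0.817

te_A = (5 + 4·6 + 7)/6 = 36/6 = 6; σ²_A = ((7−5)/6)² = 0.111
te_B = (2 + 4·8 + 14)/6 = 48/6 = 8; σ²_B = ((14−2)/6)² = 4.000
te_C = (1 + 4·3 + 11)/6 = 24/6 = 4; σ²_C = ((11−1)/6)² = 2.778
te_D = (6 + 4·8 + 10)/6 = 48/6 = 8; σ²_D = ((10−6)/6)² = 0.444
te_E = (1 + 4·2 + 3)/6 = 12/6 = 2; σ²_E = ((3−1)/6)² = 0.111
te_F = (1 + 4·3 + 5)/6 = 18/6 = 3; σ²_F = ((5−1)/6)² = 0.444

Forward pass:
ES_A = 0; EF_A = 6
ES_B = 0; EF_B = 8
ES_C = max(EF_A=6, EF_B=8) = 8; EF_C = 8+4 = 12
ES_D = 8; EF_D = 8+8 = 16
ES_E = max(EF_A=6, EF_B=8) = 8; EF_E = 8+2 = 10
ES_F = max(EF_A=6, EF_C=12, EF_D=16, EF_E=10) = 16; EF_F = 16+3 = 19
Expected project duration μ = 19 hours. Critical path: B → D → F.

Variance along critical path = 4.000 + 0.444 + 0.444 = 4.889; σ = √4.889 = 2.211 hours.
Z = (21 − 19) / 2.211 = 0.905
P(T ≤ 21) = Φ(0.905) ≈ 0.817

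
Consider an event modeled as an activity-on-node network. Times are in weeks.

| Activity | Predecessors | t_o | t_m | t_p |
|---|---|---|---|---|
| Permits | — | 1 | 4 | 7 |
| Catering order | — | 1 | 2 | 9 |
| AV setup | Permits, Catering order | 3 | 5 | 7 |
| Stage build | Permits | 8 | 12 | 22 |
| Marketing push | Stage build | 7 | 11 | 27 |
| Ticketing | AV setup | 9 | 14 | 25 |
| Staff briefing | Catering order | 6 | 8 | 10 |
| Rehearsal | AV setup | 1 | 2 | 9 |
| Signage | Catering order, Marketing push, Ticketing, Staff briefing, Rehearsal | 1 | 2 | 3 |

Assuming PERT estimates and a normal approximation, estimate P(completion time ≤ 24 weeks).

0.028

te_Permits = (1 + 4·4 + 7)/6 = 24/6 = 4; σ²_Permits = ((7−1)/6)² = 1.000
te_Catering order = (1 + 4·2 + 9)/6 = 18/6 = 3; σ²_Catering order = ((9−1)/6)² = 1.778
te_AV setup = (3 + 4·5 + 7)/6 = 30/6 = 5; σ²_AV setup = ((7−3)/6)² = 0.444
te_Stage build = (8 + 4·12 + 22)/6 = 78/6 = 13; σ²_Stage build = ((22−8)/6)² = 5.444
te_Marketing push = (7 + 4·11 + 27)/6 = 78/6 = 13; σ²_Marketing push = ((27−7)/6)² = 11.111
te_Ticketing = (9 + 4·14 + 25)/6 = 90/6 = 15; σ²_Ticketing = ((25−9)/6)² = 7.111
te_Staff briefing = (6 + 4·8 + 10)/6 = 48/6 = 8; σ²_Staff briefing = ((10−6)/6)² = 0.444
te_Rehearsal = (1 + 4·2 + 9)/6 = 18/6 = 3; σ²_Rehearsal = ((9−1)/6)² = 1.778
te_Signage = (1 + 4·2 + 3)/6 = 12/6 = 2; σ²_Signage = ((3−1)/6)² = 0.111

Forward pass:
ES_Permits = 0; EF_Permits = 4
ES_Catering order = 0; EF_Catering order = 3
ES_AV setup = max(EF_Permits=4, EF_Catering order=3) = 4; EF_AV setup = 4+5 = 9
ES_Stage build = 4; EF_Stage build = 4+13 = 17
ES_Marketing push = 17; EF_Marketing push = 17+13 = 30
ES_Ticketing = 9; EF_Ticketing = 9+15 = 24
ES_Staff briefing = 3; EF_Staff briefing = 3+8 = 11
ES_Rehearsal = 9; EF_Rehearsal = 9+3 = 12
ES_Signage = max(EF_Catering order=3, EF_Marketing push=30, EF_Ticketing=24, EF_Staff briefing=11, EF_Rehearsal=12) = 30; EF_Signage = 30+2 = 32
Expected project duration μ = 32 weeks. Critical path: Permits → Stage build → Marketing push → Signage.

Variance along critical path = 1.000 + 5.444 + 11.111 + 0.111 = 17.667; σ = √17.667 = 4.203 weeks.
Z = (24 − 32) / 4.203 = -1.903
P(T ≤ 24) = Φ(-1.903) ≈ 0.028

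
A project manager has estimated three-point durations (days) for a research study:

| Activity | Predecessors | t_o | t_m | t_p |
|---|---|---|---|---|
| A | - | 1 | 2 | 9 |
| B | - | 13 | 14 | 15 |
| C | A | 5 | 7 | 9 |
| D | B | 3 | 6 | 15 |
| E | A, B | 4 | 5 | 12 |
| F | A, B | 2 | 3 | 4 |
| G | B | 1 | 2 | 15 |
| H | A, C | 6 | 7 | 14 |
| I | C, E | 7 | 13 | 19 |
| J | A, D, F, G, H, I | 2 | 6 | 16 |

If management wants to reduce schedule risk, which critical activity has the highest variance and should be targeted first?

J

te_A = (1 + 4·2 + 9)/6 = 18/6 = 3; σ²_A = ((9−1)/6)² = 1.778
te_B = (13 + 4·14 + 15)/6 = 84/6 = 14; σ²_B = ((15−13)/6)² = 0.111
te_C = (5 + 4·7 + 9)/6 = 42/6 = 7; σ²_C = ((9−5)/6)² = 0.444
te_D = (3 + 4·6 + 15)/6 = 42/6 = 7; σ²_D = ((15−3)/6)² = 4.000
te_E = (4 + 4·5 + 12)/6 = 36/6 = 6; σ²_E = ((12−4)/6)² = 1.778
te_F = (2 + 4·3 + 4)/6 = 18/6 = 3; σ²_F = ((4−2)/6)² = 0.111
te_G = (1 + 4·2 + 15)/6 = 24/6 = 4; σ²_G = ((15−1)/6)² = 5.444
te_H = (6 + 4·7 + 14)/6 = 48/6 = 8; σ²_H = ((14−6)/6)² = 1.778
te_I = (7 + 4·13 + 19)/6 = 78/6 = 13; σ²_I = ((19−7)/6)² = 4.000
te_J = (2 + 4·6 + 16)/6 = 42/6 = 7; σ²_J = ((16−2)/6)² = 5.444

Forward pass:
ES_A = 0; EF_A = 3
ES_B = 0; EF_B = 14
ES_C = 3; EF_C = 3+7 = 10
ES_D = 14; EF_D = 14+7 = 21
ES_E = max(EF_A=3, EF_B=14) = 14; EF_E = 14+6 = 20
ES_F = max(EF_A=3, EF_B=14) = 14; EF_F = 14+3 = 17
ES_G = 14; EF_G = 14+4 = 18
ES_H = max(EF_A=3, EF_C=10) = 10; EF_H = 10+8 = 18
ES_I = max(EF_C=10, EF_E=20) = 20; EF_I = 20+13 = 33
ES_J = max(EF_A=3, EF_D=21, EF_F=17, EF_G=18, EF_H=18, EF_I=33) = 33; EF_J = 33+7 = 40
Expected project duration μ = 40 days. Critical path: B → E → I → J.

Variances on critical path: σ²_B=0.111, σ²_E=1.778, σ²_I=4.000, σ²_J=5.444.
Largest is σ²_J = 5.444.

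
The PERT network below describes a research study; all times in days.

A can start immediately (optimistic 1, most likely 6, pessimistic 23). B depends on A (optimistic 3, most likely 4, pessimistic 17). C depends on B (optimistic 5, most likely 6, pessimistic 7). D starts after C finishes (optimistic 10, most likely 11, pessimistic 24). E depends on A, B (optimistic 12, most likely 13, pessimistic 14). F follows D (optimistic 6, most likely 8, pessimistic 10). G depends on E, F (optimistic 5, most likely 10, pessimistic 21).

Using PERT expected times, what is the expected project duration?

te_A = (1 + 4·6 + 23)/6 = 48/6 = 8
te_B = (3 + 4·4 + 17)/6 = 36/6 = 6
te_C = (5 + 4·6 + 7)/6 = 36/6 = 6
te_D = (10 + 4·11 + 24)/6 = 78/6 = 13
te_E = (12 + 4·13 + 14)/6 = 78/6 = 13
te_F = (6 + 4·8 + 10)/6 = 48/6 = 8
te_G = (5 + 4·10 + 21)/6 = 66/6 = 11

Forward pass:
ES_A = 0; EF_A = 8
ES_B = 8; EF_B = 8+6 = 14
ES_C = 14; EF_C = 14+6 = 20
ES_D = 20; EF_D = 20+13 = 33
ES_E = max(EF_A=8, EF_B=14) = 14; EF_E = 14+13 = 27
ES_F = 33; EF_F = 33+8 = 41
ES_G = max(EF_E=27, EF_F=41) = 41; EF_G = 41+11 = 52
Expected project duration μ = 52 days. Critical path: A → B → C → D → F → G.

52 days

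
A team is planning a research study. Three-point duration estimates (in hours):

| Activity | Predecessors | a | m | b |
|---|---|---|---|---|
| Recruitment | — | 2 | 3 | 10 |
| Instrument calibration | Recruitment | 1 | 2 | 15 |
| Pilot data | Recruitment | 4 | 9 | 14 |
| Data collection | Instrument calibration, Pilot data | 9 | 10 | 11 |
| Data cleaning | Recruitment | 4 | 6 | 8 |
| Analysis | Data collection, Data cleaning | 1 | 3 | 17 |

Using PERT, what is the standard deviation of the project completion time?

3.43 hours

te_Recruitment = (2 + 4·3 + 10)/6 = 24/6 = 4; σ²_Recruitment = ((10−2)/6)² = 1.778
te_Instrument calibration = (1 + 4·2 + 15)/6 = 24/6 = 4; σ²_Instrument calibration = ((15−1)/6)² = 5.444
te_Pilot data = (4 + 4·9 + 14)/6 = 54/6 = 9; σ²_Pilot data = ((14−4)/6)² = 2.778
te_Data collection = (9 + 4·10 + 11)/6 = 60/6 = 10; σ²_Data collection = ((11−9)/6)² = 0.111
te_Data cleaning = (4 + 4·6 + 8)/6 = 36/6 = 6; σ²_Data cleaning = ((8−4)/6)² = 0.444
te_Analysis = (1 + 4·3 + 17)/6 = 30/6 = 5; σ²_Analysis = ((17−1)/6)² = 7.111

Forward pass:
ES_Recruitment = 0; EF_Recruitment = 4
ES_Instrument calibration = 4; EF_Instrument calibration = 4+4 = 8
ES_Pilot data = 4; EF_Pilot data = 4+9 = 13
ES_Data collection = max(EF_Instrument calibration=8, EF_Pilot data=13) = 13; EF_Data collection = 13+10 = 23
ES_Data cleaning = 4; EF_Data cleaning = 4+6 = 10
ES_Analysis = max(EF_Data collection=23, EF_Data cleaning=10) = 23; EF_Analysis = 23+5 = 28
Expected project duration μ = 28 hours. Critical path: Recruitment → Pilot data → Data collection → Analysis.

Variance along critical path = 1.778 + 2.778 + 0.111 + 7.111 = 11.778
σ = √11.778 = 3.432 hours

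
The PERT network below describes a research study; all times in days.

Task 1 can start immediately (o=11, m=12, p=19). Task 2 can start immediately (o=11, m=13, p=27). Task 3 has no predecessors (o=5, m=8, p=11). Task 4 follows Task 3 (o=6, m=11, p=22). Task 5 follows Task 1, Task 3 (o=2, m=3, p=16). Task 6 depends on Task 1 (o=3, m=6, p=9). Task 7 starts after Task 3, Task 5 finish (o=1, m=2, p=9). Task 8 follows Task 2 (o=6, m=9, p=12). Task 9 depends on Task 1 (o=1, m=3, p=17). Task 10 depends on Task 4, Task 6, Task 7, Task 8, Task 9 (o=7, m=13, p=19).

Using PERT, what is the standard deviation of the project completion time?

te_Task 1 = (11 + 4·12 + 19)/6 = 78/6 = 13; σ²_Task 1 = ((19−11)/6)² = 1.778
te_Task 2 = (11 + 4·13 + 27)/6 = 90/6 = 15; σ²_Task 2 = ((27−11)/6)² = 7.111
te_Task 3 = (5 + 4·8 + 11)/6 = 48/6 = 8; σ²_Task 3 = ((11−5)/6)² = 1.000
te_Task 4 = (6 + 4·11 + 22)/6 = 72/6 = 12; σ²_Task 4 = ((22−6)/6)² = 7.111
te_Task 5 = (2 + 4·3 + 16)/6 = 30/6 = 5; σ²_Task 5 = ((16−2)/6)² = 5.444
te_Task 6 = (3 + 4·6 + 9)/6 = 36/6 = 6; σ²_Task 6 = ((9−3)/6)² = 1.000
te_Task 7 = (1 + 4·2 + 9)/6 = 18/6 = 3; σ²_Task 7 = ((9−1)/6)² = 1.778
te_Task 8 = (6 + 4·9 + 12)/6 = 54/6 = 9; σ²_Task 8 = ((12−6)/6)² = 1.000
te_Task 9 = (1 + 4·3 + 17)/6 = 30/6 = 5; σ²_Task 9 = ((17−1)/6)² = 7.111
te_Task 10 = (7 + 4·13 + 19)/6 = 78/6 = 13; σ²_Task 10 = ((19−7)/6)² = 4.000

Forward pass:
ES_Task 1 = 0; EF_Task 1 = 13
ES_Task 2 = 0; EF_Task 2 = 15
ES_Task 3 = 0; EF_Task 3 = 8
ES_Task 4 = 8; EF_Task 4 = 8+12 = 20
ES_Task 5 = max(EF_Task 1=13, EF_Task 3=8) = 13; EF_Task 5 = 13+5 = 18
ES_Task 6 = 13; EF_Task 6 = 13+6 = 19
ES_Task 7 = max(EF_Task 3=8, EF_Task 5=18) = 18; EF_Task 7 = 18+3 = 21
ES_Task 8 = 15; EF_Task 8 = 15+9 = 24
ES_Task 9 = 13; EF_Task 9 = 13+5 = 18
ES_Task 10 = max(EF_Task 4=20, EF_Task 6=19, EF_Task 7=21, EF_Task 8=24, EF_Task 9=18) = 24; EF_Task 10 = 24+13 = 37
Expected project duration μ = 37 days. Critical path: Task 2 → Task 8 → Task 10.

Variance along critical path = 7.111 + 1.000 + 4.000 = 12.111
σ = √12.111 = 3.480 days

3.48 days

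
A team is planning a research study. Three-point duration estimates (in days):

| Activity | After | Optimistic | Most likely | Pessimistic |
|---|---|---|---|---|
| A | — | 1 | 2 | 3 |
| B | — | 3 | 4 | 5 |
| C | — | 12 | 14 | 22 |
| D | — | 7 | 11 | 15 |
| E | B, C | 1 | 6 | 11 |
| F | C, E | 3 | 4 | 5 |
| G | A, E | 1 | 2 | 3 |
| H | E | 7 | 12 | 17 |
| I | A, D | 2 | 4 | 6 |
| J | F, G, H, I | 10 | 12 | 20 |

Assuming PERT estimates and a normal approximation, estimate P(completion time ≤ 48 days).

te_A = (1 + 4·2 + 3)/6 = 12/6 = 2; σ²_A = ((3−1)/6)² = 0.111
te_B = (3 + 4·4 + 5)/6 = 24/6 = 4; σ²_B = ((5−3)/6)² = 0.111
te_C = (12 + 4·14 + 22)/6 = 90/6 = 15; σ²_C = ((22−12)/6)² = 2.778
te_D = (7 + 4·11 + 15)/6 = 66/6 = 11; σ²_D = ((15−7)/6)² = 1.778
te_E = (1 + 4·6 + 11)/6 = 36/6 = 6; σ²_E = ((11−1)/6)² = 2.778
te_F = (3 + 4·4 + 5)/6 = 24/6 = 4; σ²_F = ((5−3)/6)² = 0.111
te_G = (1 + 4·2 + 3)/6 = 12/6 = 2; σ²_G = ((3−1)/6)² = 0.111
te_H = (7 + 4·12 + 17)/6 = 72/6 = 12; σ²_H = ((17−7)/6)² = 2.778
te_I = (2 + 4·4 + 6)/6 = 24/6 = 4; σ²_I = ((6−2)/6)² = 0.444
te_J = (10 + 4·12 + 20)/6 = 78/6 = 13; σ²_J = ((20−10)/6)² = 2.778

Forward pass:
ES_A = 0; EF_A = 2
ES_B = 0; EF_B = 4
ES_C = 0; EF_C = 15
ES_D = 0; EF_D = 11
ES_E = max(EF_B=4, EF_C=15) = 15; EF_E = 15+6 = 21
ES_F = max(EF_C=15, EF_E=21) = 21; EF_F = 21+4 = 25
ES_G = max(EF_A=2, EF_E=21) = 21; EF_G = 21+2 = 23
ES_H = 21; EF_H = 21+12 = 33
ES_I = max(EF_A=2, EF_D=11) = 11; EF_I = 11+4 = 15
ES_J = max(EF_F=25, EF_G=23, EF_H=33, EF_I=15) = 33; EF_J = 33+13 = 46
Expected project duration μ = 46 days. Critical path: C → E → H → J.

Variance along critical path = 2.778 + 2.778 + 2.778 + 2.778 = 11.111; σ = √11.111 = 3.333 days.
Z = (48 − 46) / 3.333 = 0.600
P(T ≤ 48) = Φ(0.600) ≈ 0.726

0.726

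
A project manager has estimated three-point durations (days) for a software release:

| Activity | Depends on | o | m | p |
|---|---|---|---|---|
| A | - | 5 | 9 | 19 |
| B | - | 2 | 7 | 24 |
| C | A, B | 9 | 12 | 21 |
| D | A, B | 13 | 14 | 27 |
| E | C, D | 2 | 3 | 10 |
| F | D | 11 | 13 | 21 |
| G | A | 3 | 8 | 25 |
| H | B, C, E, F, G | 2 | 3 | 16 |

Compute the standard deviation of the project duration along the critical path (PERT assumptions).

4.37 days

te_A = (5 + 4·9 + 19)/6 = 60/6 = 10; σ²_A = ((19−5)/6)² = 5.444
te_B = (2 + 4·7 + 24)/6 = 54/6 = 9; σ²_B = ((24−2)/6)² = 13.444
te_C = (9 + 4·12 + 21)/6 = 78/6 = 13; σ²_C = ((21−9)/6)² = 4.000
te_D = (13 + 4·14 + 27)/6 = 96/6 = 16; σ²_D = ((27−13)/6)² = 5.444
te_E = (2 + 4·3 + 10)/6 = 24/6 = 4; σ²_E = ((10−2)/6)² = 1.778
te_F = (11 + 4·13 + 21)/6 = 84/6 = 14; σ²_F = ((21−11)/6)² = 2.778
te_G = (3 + 4·8 + 25)/6 = 60/6 = 10; σ²_G = ((25−3)/6)² = 13.444
te_H = (2 + 4·3 + 16)/6 = 30/6 = 5; σ²_H = ((16−2)/6)² = 5.444

Forward pass:
ES_A = 0; EF_A = 10
ES_B = 0; EF_B = 9
ES_C = max(EF_A=10, EF_B=9) = 10; EF_C = 10+13 = 23
ES_D = max(EF_A=10, EF_B=9) = 10; EF_D = 10+16 = 26
ES_E = max(EF_C=23, EF_D=26) = 26; EF_E = 26+4 = 30
ES_F = 26; EF_F = 26+14 = 40
ES_G = 10; EF_G = 10+10 = 20
ES_H = max(EF_B=9, EF_C=23, EF_E=30, EF_F=40, EF_G=20) = 40; EF_H = 40+5 = 45
Expected project duration μ = 45 days. Critical path: A → D → F → H.

Variance along critical path = 5.444 + 5.444 + 2.778 + 5.444 = 19.111
σ = √19.111 = 4.372 days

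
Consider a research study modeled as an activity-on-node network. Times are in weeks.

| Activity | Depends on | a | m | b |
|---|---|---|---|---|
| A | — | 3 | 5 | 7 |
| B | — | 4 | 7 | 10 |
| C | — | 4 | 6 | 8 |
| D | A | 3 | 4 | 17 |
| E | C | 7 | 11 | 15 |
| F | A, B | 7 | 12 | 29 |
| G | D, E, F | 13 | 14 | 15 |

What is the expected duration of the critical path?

te_A = (3 + 4·5 + 7)/6 = 30/6 = 5
te_B = (4 + 4·7 + 10)/6 = 42/6 = 7
te_C = (4 + 4·6 + 8)/6 = 36/6 = 6
te_D = (3 + 4·4 + 17)/6 = 36/6 = 6
te_E = (7 + 4·11 + 15)/6 = 66/6 = 11
te_F = (7 + 4·12 + 29)/6 = 84/6 = 14
te_G = (13 + 4·14 + 15)/6 = 84/6 = 14

Forward pass:
ES_A = 0; EF_A = 5
ES_B = 0; EF_B = 7
ES_C = 0; EF_C = 6
ES_D = 5; EF_D = 5+6 = 11
ES_E = 6; EF_E = 6+11 = 17
ES_F = max(EF_A=5, EF_B=7) = 7; EF_F = 7+14 = 21
ES_G = max(EF_D=11, EF_E=17, EF_F=21) = 21; EF_G = 21+14 = 35
Expected project duration μ = 35 weeks. Critical path: B → F → G.

35 weeks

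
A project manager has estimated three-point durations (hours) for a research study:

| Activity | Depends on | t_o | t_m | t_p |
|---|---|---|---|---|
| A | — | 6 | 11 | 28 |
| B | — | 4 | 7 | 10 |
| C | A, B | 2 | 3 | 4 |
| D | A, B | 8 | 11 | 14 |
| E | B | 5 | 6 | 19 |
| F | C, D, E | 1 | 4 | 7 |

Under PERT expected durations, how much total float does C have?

te_A = (6 + 4·11 + 28)/6 = 78/6 = 13
te_B = (4 + 4·7 + 10)/6 = 42/6 = 7
te_C = (2 + 4·3 + 4)/6 = 18/6 = 3
te_D = (8 + 4·11 + 14)/6 = 66/6 = 11
te_E = (5 + 4·6 + 19)/6 = 48/6 = 8
te_F = (1 + 4·4 + 7)/6 = 24/6 = 4

Forward pass:
ES_A = 0; EF_A = 13
ES_B = 0; EF_B = 7
ES_C = max(EF_A=13, EF_B=7) = 13; EF_C = 13+3 = 16
ES_D = max(EF_A=13, EF_B=7) = 13; EF_D = 13+11 = 24
ES_E = 7; EF_E = 7+8 = 15
ES_F = max(EF_C=16, EF_D=24, EF_E=15) = 24; EF_F = 24+4 = 28
Expected project duration μ = 28 hours. Critical path: A → D → F.

Backward pass:
LF_F = 28; LS_F = 28−4 = 24
LF_E = LS_F = 24; LS_E = 24−8 = 16
LF_D = LS_F = 24; LS_D = 24−11 = 13
LF_C = LS_F = 24; LS_C = 24−3 = 21
LF_B = min(LS_C=21, LS_D=13, LS_E=16) = 13; LS_B = 13−7 = 6
LF_A = min(LS_C=21, LS_D=13) = 13; LS_A = 13−13 = 0
Slack_C = LS_C − ES_C = 21 − 13 = 8

8 hours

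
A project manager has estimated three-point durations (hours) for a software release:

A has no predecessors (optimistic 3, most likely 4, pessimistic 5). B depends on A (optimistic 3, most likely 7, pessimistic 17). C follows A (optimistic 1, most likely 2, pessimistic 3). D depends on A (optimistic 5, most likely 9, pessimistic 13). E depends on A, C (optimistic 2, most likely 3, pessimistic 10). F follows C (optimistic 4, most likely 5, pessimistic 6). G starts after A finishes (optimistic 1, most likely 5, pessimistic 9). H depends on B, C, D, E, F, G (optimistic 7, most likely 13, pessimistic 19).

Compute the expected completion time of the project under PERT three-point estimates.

26 hours

te_A = (3 + 4·4 + 5)/6 = 24/6 = 4
te_B = (3 + 4·7 + 17)/6 = 48/6 = 8
te_C = (1 + 4·2 + 3)/6 = 12/6 = 2
te_D = (5 + 4·9 + 13)/6 = 54/6 = 9
te_E = (2 + 4·3 + 10)/6 = 24/6 = 4
te_F = (4 + 4·5 + 6)/6 = 30/6 = 5
te_G = (1 + 4·5 + 9)/6 = 30/6 = 5
te_H = (7 + 4·13 + 19)/6 = 78/6 = 13

Forward pass:
ES_A = 0; EF_A = 4
ES_B = 4; EF_B = 4+8 = 12
ES_C = 4; EF_C = 4+2 = 6
ES_D = 4; EF_D = 4+9 = 13
ES_E = max(EF_A=4, EF_C=6) = 6; EF_E = 6+4 = 10
ES_F = 6; EF_F = 6+5 = 11
ES_G = 4; EF_G = 4+5 = 9
ES_H = max(EF_B=12, EF_C=6, EF_D=13, EF_E=10, EF_F=11, EF_G=9) = 13; EF_H = 13+13 = 26
Expected project duration μ = 26 hours. Critical path: A → D → H.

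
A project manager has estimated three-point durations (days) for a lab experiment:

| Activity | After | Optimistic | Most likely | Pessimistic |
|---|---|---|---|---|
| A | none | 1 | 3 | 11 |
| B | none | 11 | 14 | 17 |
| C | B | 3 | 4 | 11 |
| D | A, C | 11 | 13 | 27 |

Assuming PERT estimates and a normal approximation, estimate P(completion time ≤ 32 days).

te_A = (1 + 4·3 + 11)/6 = 24/6 = 4; σ²_A = ((11−1)/6)² = 2.778
te_B = (11 + 4·14 + 17)/6 = 84/6 = 14; σ²_B = ((17−11)/6)² = 1.000
te_C = (3 + 4·4 + 11)/6 = 30/6 = 5; σ²_C = ((11−3)/6)² = 1.778
te_D = (11 + 4·13 + 27)/6 = 90/6 = 15; σ²_D = ((27−11)/6)² = 7.111

Forward pass:
ES_A = 0; EF_A = 4
ES_B = 0; EF_B = 14
ES_C = 14; EF_C = 14+5 = 19
ES_D = max(EF_A=4, EF_C=19) = 19; EF_D = 19+15 = 34
Expected project duration μ = 34 days. Critical path: B → C → D.

Variance along critical path = 1.000 + 1.778 + 7.111 = 9.889; σ = √9.889 = 3.145 days.
Z = (32 − 34) / 3.145 = -0.636
P(T ≤ 32) = Φ(-0.636) ≈ 0.262

0.262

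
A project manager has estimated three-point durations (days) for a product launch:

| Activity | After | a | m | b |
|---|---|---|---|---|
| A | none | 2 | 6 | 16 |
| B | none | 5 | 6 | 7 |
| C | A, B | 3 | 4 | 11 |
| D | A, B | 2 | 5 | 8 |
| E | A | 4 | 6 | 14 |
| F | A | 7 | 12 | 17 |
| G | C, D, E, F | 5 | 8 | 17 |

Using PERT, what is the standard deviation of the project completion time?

3.50 days

te_A = (2 + 4·6 + 16)/6 = 42/6 = 7; σ²_A = ((16−2)/6)² = 5.444
te_B = (5 + 4·6 + 7)/6 = 36/6 = 6; σ²_B = ((7−5)/6)² = 0.111
te_C = (3 + 4·4 + 11)/6 = 30/6 = 5; σ²_C = ((11−3)/6)² = 1.778
te_D = (2 + 4·5 + 8)/6 = 30/6 = 5; σ²_D = ((8−2)/6)² = 1.000
te_E = (4 + 4·6 + 14)/6 = 42/6 = 7; σ²_E = ((14−4)/6)² = 2.778
te_F = (7 + 4·12 + 17)/6 = 72/6 = 12; σ²_F = ((17−7)/6)² = 2.778
te_G = (5 + 4·8 + 17)/6 = 54/6 = 9; σ²_G = ((17−5)/6)² = 4.000

Forward pass:
ES_A = 0; EF_A = 7
ES_B = 0; EF_B = 6
ES_C = max(EF_A=7, EF_B=6) = 7; EF_C = 7+5 = 12
ES_D = max(EF_A=7, EF_B=6) = 7; EF_D = 7+5 = 12
ES_E = 7; EF_E = 7+7 = 14
ES_F = 7; EF_F = 7+12 = 19
ES_G = max(EF_C=12, EF_D=12, EF_E=14, EF_F=19) = 19; EF_G = 19+9 = 28
Expected project duration μ = 28 days. Critical path: A → F → G.

Variance along critical path = 5.444 + 2.778 + 4.000 = 12.222
σ = √12.222 = 3.496 days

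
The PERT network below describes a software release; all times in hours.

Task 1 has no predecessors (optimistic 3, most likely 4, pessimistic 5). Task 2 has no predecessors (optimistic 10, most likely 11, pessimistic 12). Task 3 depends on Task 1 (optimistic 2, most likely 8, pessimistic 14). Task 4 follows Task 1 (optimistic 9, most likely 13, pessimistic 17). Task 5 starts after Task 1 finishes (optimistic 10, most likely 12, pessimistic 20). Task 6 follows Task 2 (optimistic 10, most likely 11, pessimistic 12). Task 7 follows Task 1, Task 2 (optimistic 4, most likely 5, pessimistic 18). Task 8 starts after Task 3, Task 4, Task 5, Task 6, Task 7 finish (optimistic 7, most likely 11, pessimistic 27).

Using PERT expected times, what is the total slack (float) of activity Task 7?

4 hours

te_Task 1 = (3 + 4·4 + 5)/6 = 24/6 = 4
te_Task 2 = (10 + 4·11 + 12)/6 = 66/6 = 11
te_Task 3 = (2 + 4·8 + 14)/6 = 48/6 = 8
te_Task 4 = (9 + 4·13 + 17)/6 = 78/6 = 13
te_Task 5 = (10 + 4·12 + 20)/6 = 78/6 = 13
te_Task 6 = (10 + 4·11 + 12)/6 = 66/6 = 11
te_Task 7 = (4 + 4·5 + 18)/6 = 42/6 = 7
te_Task 8 = (7 + 4·11 + 27)/6 = 78/6 = 13

Forward pass:
ES_Task 1 = 0; EF_Task 1 = 4
ES_Task 2 = 0; EF_Task 2 = 11
ES_Task 3 = 4; EF_Task 3 = 4+8 = 12
ES_Task 4 = 4; EF_Task 4 = 4+13 = 17
ES_Task 5 = 4; EF_Task 5 = 4+13 = 17
ES_Task 6 = 11; EF_Task 6 = 11+11 = 22
ES_Task 7 = max(EF_Task 1=4, EF_Task 2=11) = 11; EF_Task 7 = 11+7 = 18
ES_Task 8 = max(EF_Task 3=12, EF_Task 4=17, EF_Task 5=17, EF_Task 6=22, EF_Task 7=18) = 22; EF_Task 8 = 22+13 = 35
Expected project duration μ = 35 hours. Critical path: Task 2 → Task 6 → Task 8.

Backward pass:
LF_Task 8 = 35; LS_Task 8 = 35−13 = 22
LF_Task 7 = LS_Task 8 = 22; LS_Task 7 = 22−7 = 15
LF_Task 6 = LS_Task 8 = 22; LS_Task 6 = 22−11 = 11
LF_Task 5 = LS_Task 8 = 22; LS_Task 5 = 22−13 = 9
LF_Task 4 = LS_Task 8 = 22; LS_Task 4 = 22−13 = 9
LF_Task 3 = LS_Task 8 = 22; LS_Task 3 = 22−8 = 14
LF_Task 2 = min(LS_Task 6=11, LS_Task 7=15) = 11; LS_Task 2 = 11−11 = 0
LF_Task 1 = min(LS_Task 3=14, LS_Task 4=9, LS_Task 5=9, LS_Task 7=15) = 9; LS_Task 1 = 9−4 = 5
Slack_Task 7 = LS_Task 7 − ES_Task 7 = 15 − 11 = 4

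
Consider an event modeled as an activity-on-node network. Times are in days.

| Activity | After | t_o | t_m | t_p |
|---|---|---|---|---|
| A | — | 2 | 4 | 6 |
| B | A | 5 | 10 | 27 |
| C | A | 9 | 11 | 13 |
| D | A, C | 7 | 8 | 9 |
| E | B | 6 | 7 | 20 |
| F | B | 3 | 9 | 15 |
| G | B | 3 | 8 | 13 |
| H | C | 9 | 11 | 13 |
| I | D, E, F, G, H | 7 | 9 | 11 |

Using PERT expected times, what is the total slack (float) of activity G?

2 days

te_A = (2 + 4·4 + 6)/6 = 24/6 = 4
te_B = (5 + 4·10 + 27)/6 = 72/6 = 12
te_C = (9 + 4·11 + 13)/6 = 66/6 = 11
te_D = (7 + 4·8 + 9)/6 = 48/6 = 8
te_E = (6 + 4·7 + 20)/6 = 54/6 = 9
te_F = (3 + 4·9 + 15)/6 = 54/6 = 9
te_G = (3 + 4·8 + 13)/6 = 48/6 = 8
te_H = (9 + 4·11 + 13)/6 = 66/6 = 11
te_I = (7 + 4·9 + 11)/6 = 54/6 = 9

Forward pass:
ES_A = 0; EF_A = 4
ES_B = 4; EF_B = 4+12 = 16
ES_C = 4; EF_C = 4+11 = 15
ES_D = max(EF_A=4, EF_C=15) = 15; EF_D = 15+8 = 23
ES_E = 16; EF_E = 16+9 = 25
ES_F = 16; EF_F = 16+9 = 25
ES_G = 16; EF_G = 16+8 = 24
ES_H = 15; EF_H = 15+11 = 26
ES_I = max(EF_D=23, EF_E=25, EF_F=25, EF_G=24, EF_H=26) = 26; EF_I = 26+9 = 35
Expected project duration μ = 35 days. Critical path: A → C → H → I.

Backward pass:
LF_I = 35; LS_I = 35−9 = 26
LF_H = LS_I = 26; LS_H = 26−11 = 15
LF_G = LS_I = 26; LS_G = 26−8 = 18
LF_F = LS_I = 26; LS_F = 26−9 = 17
LF_E = LS_I = 26; LS_E = 26−9 = 17
LF_D = LS_I = 26; LS_D = 26−8 = 18
LF_C = min(LS_D=18, LS_H=15) = 15; LS_C = 15−11 = 4
LF_B = min(LS_E=17, LS_F=17, LS_G=18) = 17; LS_B = 17−12 = 5
LF_A = min(LS_B=5, LS_C=4, LS_D=18) = 4; LS_A = 4−4 = 0
Slack_G = LS_G − ES_G = 18 − 16 = 2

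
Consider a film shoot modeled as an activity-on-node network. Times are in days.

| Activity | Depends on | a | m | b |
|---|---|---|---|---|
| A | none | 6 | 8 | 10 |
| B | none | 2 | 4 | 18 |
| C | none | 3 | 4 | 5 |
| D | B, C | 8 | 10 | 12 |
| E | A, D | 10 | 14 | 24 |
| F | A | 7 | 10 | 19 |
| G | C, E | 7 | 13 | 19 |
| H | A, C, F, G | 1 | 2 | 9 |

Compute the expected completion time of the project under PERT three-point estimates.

te_A = (6 + 4·8 + 10)/6 = 48/6 = 8
te_B = (2 + 4·4 + 18)/6 = 36/6 = 6
te_C = (3 + 4·4 + 5)/6 = 24/6 = 4
te_D = (8 + 4·10 + 12)/6 = 60/6 = 10
te_E = (10 + 4·14 + 24)/6 = 90/6 = 15
te_F = (7 + 4·10 + 19)/6 = 66/6 = 11
te_G = (7 + 4·13 + 19)/6 = 78/6 = 13
te_H = (1 + 4·2 + 9)/6 = 18/6 = 3

Forward pass:
ES_A = 0; EF_A = 8
ES_B = 0; EF_B = 6
ES_C = 0; EF_C = 4
ES_D = max(EF_B=6, EF_C=4) = 6; EF_D = 6+10 = 16
ES_E = max(EF_A=8, EF_D=16) = 16; EF_E = 16+15 = 31
ES_F = 8; EF_F = 8+11 = 19
ES_G = max(EF_C=4, EF_E=31) = 31; EF_G = 31+13 = 44
ES_H = max(EF_A=8, EF_C=4, EF_F=19, EF_G=44) = 44; EF_H = 44+3 = 47
Expected project duration μ = 47 days. Critical path: B → D → E → G → H.

47 days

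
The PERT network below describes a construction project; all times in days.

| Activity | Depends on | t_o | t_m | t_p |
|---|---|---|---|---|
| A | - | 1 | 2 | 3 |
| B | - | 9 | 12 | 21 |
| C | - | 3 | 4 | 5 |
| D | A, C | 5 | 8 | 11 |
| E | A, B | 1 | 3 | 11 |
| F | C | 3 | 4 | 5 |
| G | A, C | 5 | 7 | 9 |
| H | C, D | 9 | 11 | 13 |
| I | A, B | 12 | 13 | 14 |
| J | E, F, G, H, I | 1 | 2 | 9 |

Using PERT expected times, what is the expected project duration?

te_A = (1 + 4·2 + 3)/6 = 12/6 = 2
te_B = (9 + 4·12 + 21)/6 = 78/6 = 13
te_C = (3 + 4·4 + 5)/6 = 24/6 = 4
te_D = (5 + 4·8 + 11)/6 = 48/6 = 8
te_E = (1 + 4·3 + 11)/6 = 24/6 = 4
te_F = (3 + 4·4 + 5)/6 = 24/6 = 4
te_G = (5 + 4·7 + 9)/6 = 42/6 = 7
te_H = (9 + 4·11 + 13)/6 = 66/6 = 11
te_I = (12 + 4·13 + 14)/6 = 78/6 = 13
te_J = (1 + 4·2 + 9)/6 = 18/6 = 3

Forward pass:
ES_A = 0; EF_A = 2
ES_B = 0; EF_B = 13
ES_C = 0; EF_C = 4
ES_D = max(EF_A=2, EF_C=4) = 4; EF_D = 4+8 = 12
ES_E = max(EF_A=2, EF_B=13) = 13; EF_E = 13+4 = 17
ES_F = 4; EF_F = 4+4 = 8
ES_G = max(EF_A=2, EF_C=4) = 4; EF_G = 4+7 = 11
ES_H = max(EF_C=4, EF_D=12) = 12; EF_H = 12+11 = 23
ES_I = max(EF_A=2, EF_B=13) = 13; EF_I = 13+13 = 26
ES_J = max(EF_E=17, EF_F=8, EF_G=11, EF_H=23, EF_I=26) = 26; EF_J = 26+3 = 29
Expected project duration μ = 29 days. Critical path: B → I → J.

29 days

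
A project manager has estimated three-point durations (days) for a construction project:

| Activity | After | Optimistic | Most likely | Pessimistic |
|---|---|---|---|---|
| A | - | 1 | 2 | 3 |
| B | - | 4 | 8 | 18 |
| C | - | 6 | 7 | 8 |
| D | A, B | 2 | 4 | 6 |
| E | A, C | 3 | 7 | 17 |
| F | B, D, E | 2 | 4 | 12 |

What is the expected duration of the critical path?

20 days

te_A = (1 + 4·2 + 3)/6 = 12/6 = 2
te_B = (4 + 4·8 + 18)/6 = 54/6 = 9
te_C = (6 + 4·7 + 8)/6 = 42/6 = 7
te_D = (2 + 4·4 + 6)/6 = 24/6 = 4
te_E = (3 + 4·7 + 17)/6 = 48/6 = 8
te_F = (2 + 4·4 + 12)/6 = 30/6 = 5

Forward pass:
ES_A = 0; EF_A = 2
ES_B = 0; EF_B = 9
ES_C = 0; EF_C = 7
ES_D = max(EF_A=2, EF_B=9) = 9; EF_D = 9+4 = 13
ES_E = max(EF_A=2, EF_C=7) = 7; EF_E = 7+8 = 15
ES_F = max(EF_B=9, EF_D=13, EF_E=15) = 15; EF_F = 15+5 = 20
Expected project duration μ = 20 days. Critical path: C → E → F.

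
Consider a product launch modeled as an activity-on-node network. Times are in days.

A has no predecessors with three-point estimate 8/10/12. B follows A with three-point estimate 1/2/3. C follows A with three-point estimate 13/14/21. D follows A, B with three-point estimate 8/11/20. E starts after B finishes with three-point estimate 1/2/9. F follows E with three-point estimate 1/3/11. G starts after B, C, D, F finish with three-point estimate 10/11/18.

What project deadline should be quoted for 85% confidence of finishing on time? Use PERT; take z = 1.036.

te_A = (8 + 4·10 + 12)/6 = 60/6 = 10; σ²_A = ((12−8)/6)² = 0.444
te_B = (1 + 4·2 + 3)/6 = 12/6 = 2; σ²_B = ((3−1)/6)² = 0.111
te_C = (13 + 4·14 + 21)/6 = 90/6 = 15; σ²_C = ((21−13)/6)² = 1.778
te_D = (8 + 4·11 + 20)/6 = 72/6 = 12; σ²_D = ((20−8)/6)² = 4.000
te_E = (1 + 4·2 + 9)/6 = 18/6 = 3; σ²_E = ((9−1)/6)² = 1.778
te_F = (1 + 4·3 + 11)/6 = 24/6 = 4; σ²_F = ((11−1)/6)² = 2.778
te_G = (10 + 4·11 + 18)/6 = 72/6 = 12; σ²_G = ((18−10)/6)² = 1.778

Forward pass:
ES_A = 0; EF_A = 10
ES_B = 10; EF_B = 10+2 = 12
ES_C = 10; EF_C = 10+15 = 25
ES_D = max(EF_A=10, EF_B=12) = 12; EF_D = 12+12 = 24
ES_E = 12; EF_E = 12+3 = 15
ES_F = 15; EF_F = 15+4 = 19
ES_G = max(EF_B=12, EF_C=25, EF_D=24, EF_F=19) = 25; EF_G = 25+12 = 37
Expected project duration μ = 37 days. Critical path: A → C → G.

Variance along critical path = 0.444 + 1.778 + 1.778 = 4.000; σ = 2.000 days.
D = μ + z·σ = 37 + 1.036·2.000 = 39.1 days

39.1 days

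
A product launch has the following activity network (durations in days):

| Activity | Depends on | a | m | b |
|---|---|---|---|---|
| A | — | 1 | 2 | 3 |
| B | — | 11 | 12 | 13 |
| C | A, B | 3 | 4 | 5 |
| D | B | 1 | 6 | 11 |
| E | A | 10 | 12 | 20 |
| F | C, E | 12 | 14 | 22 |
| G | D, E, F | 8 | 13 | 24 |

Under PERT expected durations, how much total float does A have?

1 days

te_A = (1 + 4·2 + 3)/6 = 12/6 = 2
te_B = (11 + 4·12 + 13)/6 = 72/6 = 12
te_C = (3 + 4·4 + 5)/6 = 24/6 = 4
te_D = (1 + 4·6 + 11)/6 = 36/6 = 6
te_E = (10 + 4·12 + 20)/6 = 78/6 = 13
te_F = (12 + 4·14 + 22)/6 = 90/6 = 15
te_G = (8 + 4·13 + 24)/6 = 84/6 = 14

Forward pass:
ES_A = 0; EF_A = 2
ES_B = 0; EF_B = 12
ES_C = max(EF_A=2, EF_B=12) = 12; EF_C = 12+4 = 16
ES_D = 12; EF_D = 12+6 = 18
ES_E = 2; EF_E = 2+13 = 15
ES_F = max(EF_C=16, EF_E=15) = 16; EF_F = 16+15 = 31
ES_G = max(EF_D=18, EF_E=15, EF_F=31) = 31; EF_G = 31+14 = 45
Expected project duration μ = 45 days. Critical path: B → C → F → G.

Backward pass:
LF_G = 45; LS_G = 45−14 = 31
LF_F = LS_G = 31; LS_F = 31−15 = 16
LF_E = min(LS_F=16, LS_G=31) = 16; LS_E = 16−13 = 3
LF_D = LS_G = 31; LS_D = 31−6 = 25
LF_C = LS_F = 16; LS_C = 16−4 = 12
LF_B = min(LS_C=12, LS_D=25) = 12; LS_B = 12−12 = 0
LF_A = min(LS_C=12, LS_E=3) = 3; LS_A = 3−2 = 1
Slack_A = LS_A − ES_A = 1 − 0 = 1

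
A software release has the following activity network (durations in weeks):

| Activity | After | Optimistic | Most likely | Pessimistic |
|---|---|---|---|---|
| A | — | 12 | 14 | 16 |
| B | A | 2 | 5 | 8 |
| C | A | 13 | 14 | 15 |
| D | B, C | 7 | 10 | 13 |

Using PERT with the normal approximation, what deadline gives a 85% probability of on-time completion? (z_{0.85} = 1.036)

39.3 weeks

te_A = (12 + 4·14 + 16)/6 = 84/6 = 14; σ²_A = ((16−12)/6)² = 0.444
te_B = (2 + 4·5 + 8)/6 = 30/6 = 5; σ²_B = ((8−2)/6)² = 1.000
te_C = (13 + 4·14 + 15)/6 = 84/6 = 14; σ²_C = ((15−13)/6)² = 0.111
te_D = (7 + 4·10 + 13)/6 = 60/6 = 10; σ²_D = ((13−7)/6)² = 1.000

Forward pass:
ES_A = 0; EF_A = 14
ES_B = 14; EF_B = 14+5 = 19
ES_C = 14; EF_C = 14+14 = 28
ES_D = max(EF_B=19, EF_C=28) = 28; EF_D = 28+10 = 38
Expected project duration μ = 38 weeks. Critical path: A → C → D.

Variance along critical path = 0.444 + 0.111 + 1.000 = 1.556; σ = 1.247 weeks.
D = μ + z·σ = 38 + 1.036·1.247 = 39.3 weeks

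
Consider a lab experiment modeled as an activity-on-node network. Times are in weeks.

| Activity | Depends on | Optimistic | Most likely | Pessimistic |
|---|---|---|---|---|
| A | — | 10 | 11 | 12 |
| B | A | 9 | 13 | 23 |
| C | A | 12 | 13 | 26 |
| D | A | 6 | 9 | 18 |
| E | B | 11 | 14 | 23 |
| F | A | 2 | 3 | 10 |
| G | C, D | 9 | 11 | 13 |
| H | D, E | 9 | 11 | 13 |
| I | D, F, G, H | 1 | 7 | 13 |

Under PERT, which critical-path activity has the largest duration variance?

B

te_A = (10 + 4·11 + 12)/6 = 66/6 = 11; σ²_A = ((12−10)/6)² = 0.111
te_B = (9 + 4·13 + 23)/6 = 84/6 = 14; σ²_B = ((23−9)/6)² = 5.444
te_C = (12 + 4·13 + 26)/6 = 90/6 = 15; σ²_C = ((26−12)/6)² = 5.444
te_D = (6 + 4·9 + 18)/6 = 60/6 = 10; σ²_D = ((18−6)/6)² = 4.000
te_E = (11 + 4·14 + 23)/6 = 90/6 = 15; σ²_E = ((23−11)/6)² = 4.000
te_F = (2 + 4·3 + 10)/6 = 24/6 = 4; σ²_F = ((10−2)/6)² = 1.778
te_G = (9 + 4·11 + 13)/6 = 66/6 = 11; σ²_G = ((13−9)/6)² = 0.444
te_H = (9 + 4·11 + 13)/6 = 66/6 = 11; σ²_H = ((13−9)/6)² = 0.444
te_I = (1 + 4·7 + 13)/6 = 42/6 = 7; σ²_I = ((13−1)/6)² = 4.000

Forward pass:
ES_A = 0; EF_A = 11
ES_B = 11; EF_B = 11+14 = 25
ES_C = 11; EF_C = 11+15 = 26
ES_D = 11; EF_D = 11+10 = 21
ES_E = 25; EF_E = 25+15 = 40
ES_F = 11; EF_F = 11+4 = 15
ES_G = max(EF_C=26, EF_D=21) = 26; EF_G = 26+11 = 37
ES_H = max(EF_D=21, EF_E=40) = 40; EF_H = 40+11 = 51
ES_I = max(EF_D=21, EF_F=15, EF_G=37, EF_H=51) = 51; EF_I = 51+7 = 58
Expected project duration μ = 58 weeks. Critical path: A → B → E → H → I.

Variances on critical path: σ²_A=0.111, σ²_B=5.444, σ²_E=4.000, σ²_H=0.444, σ²_I=4.000.
Largest is σ²_B = 5.444.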